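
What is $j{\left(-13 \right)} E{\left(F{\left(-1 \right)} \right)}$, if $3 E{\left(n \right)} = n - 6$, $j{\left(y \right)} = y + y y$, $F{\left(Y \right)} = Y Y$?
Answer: $-260$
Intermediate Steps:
$F{\left(Y \right)} = Y^{2}$
$j{\left(y \right)} = y + y^{2}$
$E{\left(n \right)} = -2 + \frac{n}{3}$ ($E{\left(n \right)} = \frac{n - 6}{3} = \frac{-6 + n}{3} = -2 + \frac{n}{3}$)
$j{\left(-13 \right)} E{\left(F{\left(-1 \right)} \right)} = - 13 \left(1 - 13\right) \left(-2 + \frac{\left(-1\right)^{2}}{3}\right) = \left(-13\right) \left(-12\right) \left(-2 + \frac{1}{3} \cdot 1\right) = 156 \left(-2 + \frac{1}{3}\right) = 156 \left(- \frac{5}{3}\right) = -260$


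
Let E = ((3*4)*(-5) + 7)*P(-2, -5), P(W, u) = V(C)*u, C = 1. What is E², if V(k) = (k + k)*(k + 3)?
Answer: 4494400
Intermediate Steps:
V(k) = 2*k*(3 + k) (V(k) = (2*k)*(3 + k) = 2*k*(3 + k))
P(W, u) = 8*u (P(W, u) = (2*1*(3 + 1))*u = (2*1*4)*u = 8*u)
E = 2120 (E = ((3*4)*(-5) + 7)*(8*(-5)) = (12*(-5) + 7)*(-40) = (-60 + 7)*(-40) = -53*(-40) = 2120)
E² = 2120² = 4494400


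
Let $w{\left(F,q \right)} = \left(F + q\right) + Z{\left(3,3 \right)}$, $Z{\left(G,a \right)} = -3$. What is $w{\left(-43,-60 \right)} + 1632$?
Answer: $1526$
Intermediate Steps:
$w{\left(F,q \right)} = -3 + F + q$ ($w{\left(F,q \right)} = \left(F + q\right) - 3 = -3 + F + q$)
$w{\left(-43,-60 \right)} + 1632 = \left(-3 - 43 - 60\right) + 1632 = -106 + 1632 = 1526$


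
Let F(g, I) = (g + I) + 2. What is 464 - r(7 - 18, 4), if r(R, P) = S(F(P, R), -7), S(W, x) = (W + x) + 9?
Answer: 467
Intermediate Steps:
F(g, I) = 2 + I + g (F(g, I) = (I + g) + 2 = 2 + I + g)
S(W, x) = 9 + W + x
r(R, P) = 4 + P + R (r(R, P) = 9 + (2 + R + P) - 7 = 9 + (2 + P + R) - 7 = 4 + P + R)
464 - r(7 - 18, 4) = 464 - (4 + 4 + (7 - 18)) = 464 - (4 + 4 - 11) = 464 - 1*(-3) = 464 + 3 = 467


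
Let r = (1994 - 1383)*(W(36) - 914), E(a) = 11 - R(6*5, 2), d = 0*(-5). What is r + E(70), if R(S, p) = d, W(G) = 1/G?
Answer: -20103337/36 ≈ -5.5843e+5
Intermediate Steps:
d = 0
R(S, p) = 0
E(a) = 11 (E(a) = 11 - 1*0 = 11 + 0 = 11)
r = -20103733/36 (r = (1994 - 1383)*(1/36 - 914) = 611*(1/36 - 914) = 611*(-32903/36) = -20103733/36 ≈ -5.5844e+5)
r + E(70) = -20103733/36 + 11 = -20103337/36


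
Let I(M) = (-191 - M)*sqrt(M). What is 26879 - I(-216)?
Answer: 26879 - 150*I*sqrt(6) ≈ 26879.0 - 367.42*I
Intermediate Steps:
I(M) = sqrt(M)*(-191 - M)
26879 - I(-216) = 26879 - sqrt(-216)*(-191 - 1*(-216)) = 26879 - 6*I*sqrt(6)*(-191 + 216) = 26879 - 6*I*sqrt(6)*25 = 26879 - 150*I*sqrt(6)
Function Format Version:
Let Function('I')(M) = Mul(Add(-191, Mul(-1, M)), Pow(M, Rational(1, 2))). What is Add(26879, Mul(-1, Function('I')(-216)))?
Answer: Add(26879, Mul(-150, I, Pow(6, Rational(1, 2)))) ≈ Add(26879., Mul(-367.42, I))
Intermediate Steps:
Function('I')(M) = Mul(Pow(M, Rational(1, 2)), Add(-191, Mul(-1, M)))
Add(26879, Mul(-1, Function('I')(-216))) = Add(26879, Mul(-1, Mul(Pow(-216, Rational(1, 2)), Add(-191, Mul(-1, -216))))) = Add(26879, Mul(-1, Mul(Mul(6, I, Pow(6, Rational(1, 2))), Add(-191, 216)))) = Add(26879, Mul(-1, Mul(Mul(6, I, Pow(6, Rational(1, 2))), 25))) = Add(26879, Mul(-1, Mul(150, I, Pow(6, Rational(1, 2))))) = Add(26879, Mul(-150, I, Pow(6, Rational(1, 2))))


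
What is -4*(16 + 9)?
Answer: -100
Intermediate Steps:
-4*(16 + 9) = -4*25 = -100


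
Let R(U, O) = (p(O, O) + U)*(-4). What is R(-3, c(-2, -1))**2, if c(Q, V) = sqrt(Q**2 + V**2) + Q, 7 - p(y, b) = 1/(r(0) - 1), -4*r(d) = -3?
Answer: 1024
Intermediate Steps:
r(d) = 3/4 (r(d) = -1/4*(-3) = 3/4)
p(y, b) = 11 (p(y, b) = 7 - 1/(3/4 - 1) = 7 - 1/(-1/4) = 7 - 1*(-4) = 7 + 4 = 11)
c(Q, V) = Q + sqrt(Q**2 + V**2)
R(U, O) = -44 - 4*U (R(U, O) = (11 + U)*(-4) = -44 - 4*U)
R(-3, c(-2, -1))**2 = (-44 - 4*(-3))**2 = (-44 + 12)**2 = (-32)**2 = 1024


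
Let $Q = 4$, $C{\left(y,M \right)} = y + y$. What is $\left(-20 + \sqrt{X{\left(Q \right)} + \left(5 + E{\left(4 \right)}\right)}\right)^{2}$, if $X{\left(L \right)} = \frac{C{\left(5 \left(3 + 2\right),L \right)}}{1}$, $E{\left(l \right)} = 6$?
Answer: $\left(20 - \sqrt{61}\right)^{2} \approx 148.59$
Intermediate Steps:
$C{\left(y,M \right)} = 2 y$
$X{\left(L \right)} = 50$ ($X{\left(L \right)} = \frac{2 \cdot 5 \left(3 + 2\right)}{1} = 2 \cdot 5 \cdot 5 \cdot 1 = 2 \cdot 25 \cdot 1 = 50 \cdot 1 = 50$)
$\left(-20 + \sqrt{X{\left(Q \right)} + \left(5 + E{\left(4 \right)}\right)}\right)^{2} = \left(-20 + \sqrt{50 + \left(5 + 6\right)}\right)^{2} = \left(-20 + \sqrt{50 + 11}\right)^{2} = \left(-20 + \sqrt{61}\right)^{2}$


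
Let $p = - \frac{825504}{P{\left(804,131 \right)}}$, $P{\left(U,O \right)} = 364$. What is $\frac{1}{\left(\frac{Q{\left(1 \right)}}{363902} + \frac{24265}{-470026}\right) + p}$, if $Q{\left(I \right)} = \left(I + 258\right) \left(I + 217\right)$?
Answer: $- \frac{1111782109438}{2521260110156685} \approx -0.00044096$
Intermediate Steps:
$Q{\left(I \right)} = \left(217 + I\right) \left(258 + I\right)$ ($Q{\left(I \right)} = \left(258 + I\right) \left(217 + I\right) = \left(217 + I\right) \left(258 + I\right)$)
$p = - \frac{206376}{91}$ ($p = - \frac{825504}{364} = \left(-825504\right) \frac{1}{364} = - \frac{206376}{91} \approx -2267.9$)
$\frac{1}{\left(\frac{Q{\left(1 \right)}}{363902} + \frac{24265}{-470026}\right) + p} = \frac{1}{\left(\frac{55986 + 1^{2} + 475 \cdot 1}{363902} + \frac{24265}{-470026}\right) - \frac{206376}{91}} = \frac{1}{\left(\left(55986 + 1 + 475\right) \frac{1}{363902} + 24265 \left(- \frac{1}{470026}\right)\right) - \frac{206376}{91}} = \frac{1}{\left(56462 \cdot \frac{1}{363902} - \frac{24265}{470026}\right) - \frac{206376}{91}} = \frac{1}{\left(\frac{4033}{25993} - \frac{24265}{470026}\right) - \frac{206376}{91}} = \frac{1}{\frac{1264894713}{12217385818} - \frac{206376}{91}} = \frac{1}{- \frac{2521260110156685}{1111782109438}} = - \frac{1111782109438}{2521260110156685}$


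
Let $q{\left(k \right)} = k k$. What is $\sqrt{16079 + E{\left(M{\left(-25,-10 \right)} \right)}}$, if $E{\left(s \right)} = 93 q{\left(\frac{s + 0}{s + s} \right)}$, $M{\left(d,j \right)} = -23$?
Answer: $\frac{\sqrt{64409}}{2} \approx 126.89$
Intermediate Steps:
$q{\left(k \right)} = k^{2}$
$E{\left(s \right)} = \frac{93}{4}$ ($E{\left(s \right)} = 93 \left(\frac{s + 0}{s + s}\right)^{2} = 93 \left(\frac{s}{2 s}\right)^{2} = 93 \left(s \frac{1}{2 s}\right)^{2} = \frac{93}{4}$)
$\sqrt{16079 + E{\left(M{\left(-25,-10 \right)} \right)}} = \sqrt{16079 + \frac{93}{4}} = \sqrt{\frac{64409}{4}} = \frac{\sqrt{64409}}{2}$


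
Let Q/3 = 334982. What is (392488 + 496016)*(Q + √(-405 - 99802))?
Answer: 892898540784 + 888504*I*√100207 ≈ 8.929e+11 + 2.8126e+8*I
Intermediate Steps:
Q = 1004946 (Q = 3*334982 = 1004946)
(392488 + 496016)*(Q + √(-405 - 99802)) = (392488 + 496016)*(1004946 + √(-405 - 99802)) = 888504*(1004946 + √(-100207)) = 888504*(1004946 + I*√100207) = 892898540784 + 888504*I*√100207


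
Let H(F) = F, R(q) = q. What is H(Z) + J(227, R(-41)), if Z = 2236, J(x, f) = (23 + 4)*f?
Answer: 1129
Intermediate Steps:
J(x, f) = 27*f
H(Z) + J(227, R(-41)) = 2236 + 27*(-41) = 2236 - 1107 = 1129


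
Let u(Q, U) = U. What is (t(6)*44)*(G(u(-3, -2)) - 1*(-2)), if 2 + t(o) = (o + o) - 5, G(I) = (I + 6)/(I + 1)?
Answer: -440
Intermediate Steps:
G(I) = (6 + I)/(1 + I)
t(o) = -7 + 2*o (t(o) = -2 + ((o + o) - 5) = -2 + (2*o - 5) = -2 + (-5 + 2*o) = -7 + 2*o)
(t(6)*44)*(G(u(-3, -2)) - 1*(-2)) = ((-7 + 2*6)*44)*((6 - 2)/(1 - 2) - 1*(-2)) = ((-7 + 12)*44)*(4/(-1) + 2) = (5*44)*(-1*4 + 2) = 220*(-4 + 2) = 220*(-2) = -440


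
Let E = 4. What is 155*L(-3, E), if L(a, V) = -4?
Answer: -620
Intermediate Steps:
155*L(-3, E) = 155*(-4) = -620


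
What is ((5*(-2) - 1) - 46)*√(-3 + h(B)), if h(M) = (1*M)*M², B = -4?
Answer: -57*I*√67 ≈ -466.56*I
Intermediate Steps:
h(M) = M³ (h(M) = M*M² = M³)
((5*(-2) - 1) - 46)*√(-3 + h(B)) = ((5*(-2) - 1) - 46)*√(-3 + (-4)³) = ((-10 - 1) - 46)*√(-3 - 64) = (-11 - 46)*√(-67) = -57*I*√67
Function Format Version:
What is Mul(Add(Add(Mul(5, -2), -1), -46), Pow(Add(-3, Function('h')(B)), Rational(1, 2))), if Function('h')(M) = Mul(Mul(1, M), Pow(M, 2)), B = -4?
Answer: Mul(-57, I, Pow(67, Rational(1, 2))) ≈ Mul(-466.56, I)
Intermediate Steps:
Function('h')(M) = Pow(M, 3) (Function('h')(M) = Mul(M, Pow(M, 2)) = Pow(M, 3))
Mul(Add(Add(Mul(5, -2), -1), -46), Pow(Add(-3, Function('h')(B)), Rational(1, 2))) = Mul(Add(Add(Mul(5, -2), -1), -46), Pow(Add(-3, Pow(-4, 3)), Rational(1, 2))) = Mul(Add(Add(-10, -1), -46), Pow(Add(-3, -64), Rational(1, 2))) = Mul(Add(-11, -46), Pow(-67, Rational(1, 2))) = Mul(-57, Mul(I, Pow(67, Rational(1, 2)))) = Mul(-57, I, Pow(67, Rational(1, 2)))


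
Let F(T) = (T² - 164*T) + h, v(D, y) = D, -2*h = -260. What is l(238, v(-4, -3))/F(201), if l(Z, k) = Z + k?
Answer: 234/7567 ≈ 0.030924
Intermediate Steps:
h = 130 (h = -½*(-260) = 130)
F(T) = 130 + T² - 164*T (F(T) = (T² - 164*T) + 130 = 130 + T² - 164*T)
l(238, v(-4, -3))/F(201) = (238 - 4)/(130 + 201² - 164*201) = 234/(130 + 40401 - 32964) = 234/7567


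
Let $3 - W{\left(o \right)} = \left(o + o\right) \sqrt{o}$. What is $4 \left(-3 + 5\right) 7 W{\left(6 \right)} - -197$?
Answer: $365 - 672 \sqrt{6} \approx -1281.1$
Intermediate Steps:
$W{\left(o \right)} = 3 - 2 o^{\frac{3}{2}}$ ($W{\left(o \right)} = 3 - \left(o + o\right) \sqrt{o} = 3 - 2 o \sqrt{o} = 3 - 2 o^{\frac{3}{2}}$)
$4 \left(-3 + 5\right) 7 W{\left(6 \right)} - -197 = 4 \left(-3 + 5\right) 7 \left(3 - 2 \cdot 6^{\frac{3}{2}}\right) - -197 = 4 \cdot 2 \cdot 7 \left(3 - 2 \cdot 6 \sqrt{6}\right) + 197 = 8 \cdot 7 \left(3 - 12 \sqrt{6}\right) + 197 = 56 \left(3 - 12 \sqrt{6}\right) + 197 = \left(168 - 672 \sqrt{6}\right) + 197 = 365 - 672 \sqrt{6}$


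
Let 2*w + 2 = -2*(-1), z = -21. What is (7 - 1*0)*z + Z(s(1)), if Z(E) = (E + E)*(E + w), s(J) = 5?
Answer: -97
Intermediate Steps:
w = 0 (w = -1 + (-2*(-1))/2 = -1 + (½)*2 = -1 + 1 = 0)
Z(E) = 2*E² (Z(E) = (E + E)*(E + 0) = (2*E)*E = 2*E²)
(7 - 1*0)*z + Z(s(1)) = (7 - 1*0)*(-21) + 2*5² = (7 + 0)*(-21) + 2*25 = 7*(-21) + 50 = -147 + 50 = -97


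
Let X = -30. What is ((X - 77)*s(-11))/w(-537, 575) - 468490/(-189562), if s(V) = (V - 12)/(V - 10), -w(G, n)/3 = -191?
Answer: 2585414044/1140499773 ≈ 2.2669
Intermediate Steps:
w(G, n) = 573 (w(G, n) = -3*(-191) = 573)
s(V) = (-12 + V)/(-10 + V)
((X - 77)*s(-11))/w(-537, 575) - 468490/(-189562) = ((-30 - 77)*((-12 - 11)/(-10 - 11)))/573 - 468490/(-189562) = -107*(-23)/(-21)*(1/573) - 468490*(-1/189562) = -(-107)*(-23)/21*(1/573) + 234245/94781 = -107*23/21*(1/573) + 234245/94781 = -2461/21*1/573 + 234245/94781 = -2461/12033 + 234245/94781 = 2585414044/1140499773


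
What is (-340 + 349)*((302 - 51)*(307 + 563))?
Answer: 1965330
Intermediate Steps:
(-340 + 349)*((302 - 51)*(307 + 563)) = 9*(251*870) = 9*218370 = 1965330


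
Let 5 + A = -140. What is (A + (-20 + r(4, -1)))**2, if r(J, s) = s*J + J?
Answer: 27225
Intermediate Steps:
A = -145 (A = -5 - 140 = -145)
r(J, s) = J + J*s (r(J, s) = J*s + J = J + J*s)
(A + (-20 + r(4, -1)))**2 = (-145 + (-20 + 4*(1 - 1)))**2 = (-145 + (-20 + 4*0))**2 = (-145 + (-20 + 0))**2 = (-145 - 20)**2 = (-165)**2 = 27225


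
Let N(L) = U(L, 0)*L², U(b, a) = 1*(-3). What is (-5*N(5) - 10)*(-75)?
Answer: -27375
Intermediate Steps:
U(b, a) = -3
N(L) = -3*L²
(-5*N(5) - 10)*(-75) = (-(-15)*5² - 10)*(-75) = (-(-15)*25 - 10)*(-75) = (-5*(-75) - 10)*(-75) = (375 - 10)*(-75) = 365*(-75) = -27375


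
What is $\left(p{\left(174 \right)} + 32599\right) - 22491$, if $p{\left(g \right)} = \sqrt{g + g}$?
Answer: $10108 + 2 \sqrt{87} \approx 10127.0$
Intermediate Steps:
$p{\left(g \right)} = \sqrt{2} \sqrt{g}$ ($p{\left(g \right)} = \sqrt{2 g} = \sqrt{2} \sqrt{g}$)
$\left(p{\left(174 \right)} + 32599\right) - 22491 = \left(\sqrt{2} \sqrt{174} + 32599\right) - 22491 = \left(2 \sqrt{87} + 32599\right) - 22491 = \left(32599 + 2 \sqrt{87}\right) - 22491 = 10108 + 2 \sqrt{87}$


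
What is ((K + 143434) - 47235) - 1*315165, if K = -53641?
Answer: -272607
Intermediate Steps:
((K + 143434) - 47235) - 1*315165 = ((-53641 + 143434) - 47235) - 1*315165 = (89793 - 47235) - 315165 = 42558 - 315165 = -272607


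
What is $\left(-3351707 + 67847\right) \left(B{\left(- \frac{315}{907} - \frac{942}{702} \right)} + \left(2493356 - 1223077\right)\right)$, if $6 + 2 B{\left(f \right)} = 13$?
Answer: $-4171429890450$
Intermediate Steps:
$B{\left(f \right)} = \frac{7}{2}$ ($B{\left(f \right)} = -3 + \frac{1}{2} \cdot 13 = -3 + \frac{13}{2} = \frac{7}{2}$)
$\left(-3351707 + 67847\right) \left(B{\left(- \frac{315}{907} - \frac{942}{702} \right)} + \left(2493356 - 1223077\right)\right) = \left(-3351707 + 67847\right) \left(\frac{7}{2} + \left(2493356 - 1223077\right)\right) = - 3283860 \left(\frac{7}{2} + \left(2493356 - 1223077\right)\right) = - 3283860 \left(\frac{7}{2} + 1270279\right) = \left(-3283860\right) \frac{2540565}{2} = -4171429890450$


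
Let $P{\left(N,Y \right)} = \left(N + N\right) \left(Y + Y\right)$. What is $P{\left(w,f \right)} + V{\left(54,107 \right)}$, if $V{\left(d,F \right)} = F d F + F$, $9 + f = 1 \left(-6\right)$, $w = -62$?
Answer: $622073$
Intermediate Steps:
$f = -15$ ($f = -9 + 1 \left(-6\right) = -9 - 6 = -15$)
$V{\left(d,F \right)} = F + d F^{2}$ ($V{\left(d,F \right)} = d F^{2} + F = F + d F^{2}$)
$P{\left(N,Y \right)} = 4 N Y$ ($P{\left(N,Y \right)} = 2 N 2 Y = 4 N Y$)
$P{\left(w,f \right)} + V{\left(54,107 \right)} = 4 \left(-62\right) \left(-15\right) + 107 \left(1 + 107 \cdot 54\right) = 3720 + 107 \left(1 + 5778\right) = 3720 + 107 \cdot 5779 = 3720 + 618353 = 622073$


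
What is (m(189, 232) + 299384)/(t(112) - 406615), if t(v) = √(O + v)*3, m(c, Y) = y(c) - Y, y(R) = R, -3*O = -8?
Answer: -121716540715/165335757193 - 598682*√258/165335757193 ≈ -0.73624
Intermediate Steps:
O = 8/3 (O = -⅓*(-8) = 8/3 ≈ 2.6667)
m(c, Y) = c - Y
t(v) = 3*√(8/3 + v) (t(v) = √(8/3 + v)*3 = 3*√(8/3 + v))
(m(189, 232) + 299384)/(t(112) - 406615) = ((189 - 1*232) + 299384)/(√(24 + 9*112) - 406615) = ((189 - 232) + 299384)/(√(24 + 1008) - 406615) = (-43 + 299384)/(√1032 - 406615) = 299341/(2*√258 - 406615) = 299341/(-406615 + 2*√258)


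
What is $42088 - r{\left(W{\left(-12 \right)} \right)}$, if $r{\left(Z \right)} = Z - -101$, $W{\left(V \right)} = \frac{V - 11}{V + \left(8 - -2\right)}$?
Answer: $\frac{83951}{2} \approx 41976.0$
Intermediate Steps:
$W{\left(V \right)} = \frac{-11 + V}{10 + V}$ ($W{\left(V \right)} = \frac{-11 + V}{V + \left(8 + 2\right)} = \frac{-11 + V}{V + 10} = \frac{-11 + V}{10 + V}$)
$r{\left(Z \right)} = 101 + Z$ ($r{\left(Z \right)} = Z + 101 = 101 + Z$)
$42088 - r{\left(W{\left(-12 \right)} \right)} = 42088 - \left(101 + \frac{-11 - 12}{10 - 12}\right) = 42088 - \left(101 + \frac{1}{-2} \left(-23\right)\right) = 42088 - \left(101 - - \frac{23}{2}\right) = 42088 - \left(101 + \frac{23}{2}\right) = 42088 - \frac{225}{2} = \frac{83951}{2}$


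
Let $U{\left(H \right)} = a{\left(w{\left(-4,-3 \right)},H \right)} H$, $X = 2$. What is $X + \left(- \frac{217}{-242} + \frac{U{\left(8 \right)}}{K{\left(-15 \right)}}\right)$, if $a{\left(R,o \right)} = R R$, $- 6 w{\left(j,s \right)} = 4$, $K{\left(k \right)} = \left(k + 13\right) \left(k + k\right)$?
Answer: $\frac{96571}{32670} \approx 2.956$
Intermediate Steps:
$K{\left(k \right)} = 2 k \left(13 + k\right)$ ($K{\left(k \right)} = \left(13 + k\right) 2 k = 2 k \left(13 + k\right)$)
$w{\left(j,s \right)} = - \frac{2}{3}$ ($w{\left(j,s \right)} = \left(- \frac{1}{6}\right) 4 = - \frac{2}{3}$)
$a{\left(R,o \right)} = R^{2}$
$U{\left(H \right)} = \frac{4 H}{9}$ ($U{\left(H \right)} = \left(- \frac{2}{3}\right)^{2} H = \frac{4 H}{9}$)
$X + \left(- \frac{217}{-242} + \frac{U{\left(8 \right)}}{K{\left(-15 \right)}}\right) = 2 + \left(- \frac{217}{-242} + \frac{\frac{4}{9} \cdot 8}{2 \left(-15\right) \left(13 - 15\right)}\right) = 2 + \left(\left(-217\right) \left(- \frac{1}{242}\right) + \frac{32}{9 \cdot 2 \left(-15\right) \left(-2\right)}\right) = 2 + \left(\frac{217}{242} + \frac{32}{9 \cdot 60}\right) = 2 + \left(\frac{217}{242} + \frac{32}{9} \cdot \frac{1}{60}\right) = 2 + \left(\frac{217}{242} + \frac{8}{135}\right) = 2 + \frac{31231}{32670} = \frac{96571}{32670}$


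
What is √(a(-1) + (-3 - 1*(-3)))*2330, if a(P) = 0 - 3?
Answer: 2330*I*√3 ≈ 4035.7*I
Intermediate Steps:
a(P) = -3
√(a(-1) + (-3 - 1*(-3)))*2330 = √(-3 + (-3 - 1*(-3)))*2330 = √(-3 + (-3 + 3))*2330 = √(-3 + 0)*2330 = √(-3)*2330 = (I*√3)*2330 = 2330*I*√3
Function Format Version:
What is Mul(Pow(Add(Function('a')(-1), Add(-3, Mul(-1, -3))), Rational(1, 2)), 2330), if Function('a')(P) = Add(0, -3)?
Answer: Mul(2330, I, Pow(3, Rational(1, 2))) ≈ Mul(4035.7, I)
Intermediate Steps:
Function('a')(P) = -3
Mul(Pow(Add(Function('a')(-1), Add(-3, Mul(-1, -3))), Rational(1, 2)), 2330) = Mul(Pow(Add(-3, Add(-3, Mul(-1, -3))), Rational(1, 2)), 2330) = Mul(Pow(Add(-3, Add(-3, 3)), Rational(1, 2)), 2330) = Mul(Pow(Add(-3, 0), Rational(1, 2)), 2330) = Mul(Pow(-3, Rational(1, 2)), 2330) = Mul(Mul(I, Pow(3, Rational(1, 2))), 2330) = Mul(2330, I, Pow(3, Rational(1, 2)))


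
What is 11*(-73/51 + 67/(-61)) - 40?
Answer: -211010/3111 ≈ -67.827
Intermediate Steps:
11*(-73/51 + 67/(-61)) - 40 = 11*(-73*1/51 + 67*(-1/61)) - 40 = 11*(-73/51 - 67/61) - 40 = 11*(-7870/3111) - 40 = -86570/3111 - 40 = -211010/3111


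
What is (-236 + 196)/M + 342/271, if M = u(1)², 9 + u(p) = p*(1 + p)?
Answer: 5918/13279 ≈ 0.44567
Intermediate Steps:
u(p) = -9 + p*(1 + p)
M = 49 (M = (-9 + 1 + 1²)² = (-9 + 1 + 1)² = (-7)² = 49)
(-236 + 196)/M + 342/271 = (-236 + 196)/49 + 342/271 = -40*1/49 + 342*(1/271) = -40/49 + 342/271 = 5918/13279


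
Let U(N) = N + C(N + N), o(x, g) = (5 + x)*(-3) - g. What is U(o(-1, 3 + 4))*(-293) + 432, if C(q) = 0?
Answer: 5999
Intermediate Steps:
o(x, g) = -15 - g - 3*x (o(x, g) = (-15 - 3*x) - g = -15 - g - 3*x)
U(N) = N (U(N) = N + 0 = N)
U(o(-1, 3 + 4))*(-293) + 432 = (-15 - (3 + 4) - 3*(-1))*(-293) + 432 = (-15 - 1*7 + 3)*(-293) + 432 = (-15 - 7 + 3)*(-293) + 432 = -19*(-293) + 432 = 5567 + 432 = 5999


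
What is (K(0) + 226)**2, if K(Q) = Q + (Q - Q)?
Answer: 51076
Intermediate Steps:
K(Q) = Q (K(Q) = Q + 0 = Q)
(K(0) + 226)**2 = (0 + 226)**2 = 226**2 = 51076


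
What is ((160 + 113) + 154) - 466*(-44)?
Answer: 20931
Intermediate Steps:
((160 + 113) + 154) - 466*(-44) = (273 + 154) + 20504 = 427 + 20504 = 20931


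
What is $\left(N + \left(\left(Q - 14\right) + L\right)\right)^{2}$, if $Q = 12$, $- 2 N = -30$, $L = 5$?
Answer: $324$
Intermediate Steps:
$N = 15$ ($N = \left(- \frac{1}{2}\right) \left(-30\right) = 15$)
$\left(N + \left(\left(Q - 14\right) + L\right)\right)^{2} = \left(15 + \left(\left(12 - 14\right) + 5\right)\right)^{2} = \left(15 + \left(-2 + 5\right)\right)^{2} = \left(15 + 3\right)^{2} = 18^{2} = 324$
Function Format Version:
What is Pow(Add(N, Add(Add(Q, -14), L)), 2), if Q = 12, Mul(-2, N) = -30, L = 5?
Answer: 324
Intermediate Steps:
N = 15 (N = Mul(Rational(-1, 2), -30) = 15)
Pow(Add(N, Add(Add(Q, -14), L)), 2) = Pow(Add(15, Add(Add(12, -14), 5)), 2) = Pow(Add(15, Add(-2, 5)), 2) = Pow(Add(15, 3), 2) = Pow(18, 2) = 324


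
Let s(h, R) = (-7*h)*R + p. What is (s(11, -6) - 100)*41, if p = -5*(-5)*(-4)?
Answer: 10742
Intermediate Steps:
p = -100 (p = 25*(-4) = -100)
s(h, R) = -100 - 7*R*h (s(h, R) = (-7*h)*R - 100 = -7*R*h - 100 = -100 - 7*R*h)
(s(11, -6) - 100)*41 = ((-100 - 7*(-6)*11) - 100)*41 = ((-100 + 462) - 100)*41 = (362 - 100)*41 = 262*41 = 10742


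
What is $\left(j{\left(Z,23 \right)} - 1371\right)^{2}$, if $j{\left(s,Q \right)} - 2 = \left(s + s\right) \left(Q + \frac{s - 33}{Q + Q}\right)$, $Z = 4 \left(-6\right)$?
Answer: $\frac{3081471121}{529} \approx 5.8251 \cdot 10^{6}$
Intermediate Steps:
$Z = -24$
$j{\left(s,Q \right)} = 2 + 2 s \left(Q + \frac{-33 + s}{2 Q}\right)$ ($j{\left(s,Q \right)} = 2 + \left(s + s\right) \left(Q + \frac{s - 33}{Q + Q}\right) = 2 + 2 s \left(Q + \frac{-33 + s}{2 Q}\right)$)
$\left(j{\left(Z,23 \right)} - 1371\right)^{2} = \left(\frac{\left(-24\right)^{2} - -792 + 2 \cdot 23 \left(1 + 23 \left(-24\right)\right)}{23} - 1371\right)^{2} = \left(\frac{576 + 792 + 2 \cdot 23 \left(1 - 552\right)}{23} - 1371\right)^{2} = \left(\frac{576 + 792 + 2 \cdot 23 \left(-551\right)}{23} - 1371\right)^{2} = \left(\frac{576 + 792 - 25346}{23} - 1371\right)^{2} = \left(\frac{1}{23} \left(-23978\right) - 1371\right)^{2} = \left(- \frac{23978}{23} - 1371\right)^{2} = \left(- \frac{55511}{23}\right)^{2} = \frac{3081471121}{529}$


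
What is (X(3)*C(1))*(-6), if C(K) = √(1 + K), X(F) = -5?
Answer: 30*√2 ≈ 42.426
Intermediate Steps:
(X(3)*C(1))*(-6) = -5*√(1 + 1)*(-6) = -5*√2*(-6) = 30*√2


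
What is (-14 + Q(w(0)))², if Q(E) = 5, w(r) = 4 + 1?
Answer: 81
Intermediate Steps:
w(r) = 5
(-14 + Q(w(0)))² = (-14 + 5)² = (-9)² = 81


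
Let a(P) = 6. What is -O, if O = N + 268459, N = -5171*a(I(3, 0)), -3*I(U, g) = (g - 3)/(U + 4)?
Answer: -237433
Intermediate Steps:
I(U, g) = -(-3 + g)/(3*(4 + U)) (I(U, g) = -(g - 3)/(3*(U + 4)) = -(-3 + g)/(3*(4 + U)))
N = -31026 (N = -5171*6 = -31026)
O = 237433 (O = -31026 + 268459 = 237433)
-O = -1*237433 = -237433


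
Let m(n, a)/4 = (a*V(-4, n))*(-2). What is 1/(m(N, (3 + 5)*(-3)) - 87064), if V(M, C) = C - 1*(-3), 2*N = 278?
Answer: -1/59800 ≈ -1.6722e-5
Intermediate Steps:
N = 139 (N = (½)*278 = 139)
V(M, C) = 3 + C (V(M, C) = C + 3 = 3 + C)
m(n, a) = -8*a*(3 + n) (m(n, a) = 4*((a*(3 + n))*(-2)) = 4*(-2*a*(3 + n)) = -8*a*(3 + n))
1/(m(N, (3 + 5)*(-3)) - 87064) = 1/(-8*(3 + 5)*(-3)*(3 + 139) - 87064) = 1/(-8*8*(-3)*142 - 87064) = 1/(-8*(-24)*142 - 87064) = 1/(27264 - 87064) = 1/(-59800) = -1/59800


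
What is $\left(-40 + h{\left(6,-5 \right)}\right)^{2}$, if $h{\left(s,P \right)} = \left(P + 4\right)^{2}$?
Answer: $1521$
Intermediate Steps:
$h{\left(s,P \right)} = \left(4 + P\right)^{2}$
$\left(-40 + h{\left(6,-5 \right)}\right)^{2} = \left(-40 + \left(4 - 5\right)^{2}\right)^{2} = \left(-40 + \left(-1\right)^{2}\right)^{2} = \left(-40 + 1\right)^{2} = \left(-39\right)^{2} = 1521$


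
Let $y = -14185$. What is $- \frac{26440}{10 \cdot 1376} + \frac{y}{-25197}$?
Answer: $- \frac{11775577}{8667768} \approx -1.3585$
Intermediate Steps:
$- \frac{26440}{10 \cdot 1376} + \frac{y}{-25197} = - \frac{26440}{10 \cdot 1376} - \frac{14185}{-25197} = - \frac{26440}{13760} - - \frac{14185}{25197} = \left(-26440\right) \frac{1}{13760} + \frac{14185}{25197} = - \frac{661}{344} + \frac{14185}{25197} = - \frac{11775577}{8667768}$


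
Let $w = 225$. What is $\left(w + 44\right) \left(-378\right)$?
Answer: $-101682$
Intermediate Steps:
$\left(w + 44\right) \left(-378\right) = \left(225 + 44\right) \left(-378\right) = 269 \left(-378\right) = -101682$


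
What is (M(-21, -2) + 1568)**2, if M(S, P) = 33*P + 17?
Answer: 2307361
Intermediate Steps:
M(S, P) = 17 + 33*P
(M(-21, -2) + 1568)**2 = ((17 + 33*(-2)) + 1568)**2 = ((17 - 66) + 1568)**2 = (-49 + 1568)**2 = 1519**2 = 2307361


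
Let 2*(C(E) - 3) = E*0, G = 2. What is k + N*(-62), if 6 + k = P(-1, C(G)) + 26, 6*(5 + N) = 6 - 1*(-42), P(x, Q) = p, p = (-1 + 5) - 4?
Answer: -166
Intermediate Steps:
C(E) = 3 (C(E) = 3 + (E*0)/2 = 3 + (1/2)*0 = 3 + 0 = 3)
p = 0 (p = 4 - 4 = 0)
P(x, Q) = 0
N = 3 (N = -5 + (6 - 1*(-42))/6 = -5 + (6 + 42)/6 = -5 + (1/6)*48 = -5 + 8 = 3)
k = 20 (k = -6 + (0 + 26) = -6 + 26 = 20)
k + N*(-62) = 20 + 3*(-62) = 20 - 186 = -166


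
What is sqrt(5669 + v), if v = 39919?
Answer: 2*sqrt(11397) ≈ 213.51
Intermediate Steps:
sqrt(5669 + v) = sqrt(5669 + 39919) = sqrt(45588) = 2*sqrt(11397)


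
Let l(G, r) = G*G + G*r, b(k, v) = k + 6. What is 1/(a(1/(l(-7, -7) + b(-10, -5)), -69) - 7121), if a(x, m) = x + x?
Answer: -47/334686 ≈ -0.00014043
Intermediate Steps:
b(k, v) = 6 + k
l(G, r) = G² + G*r
a(x, m) = 2*x
1/(a(1/(l(-7, -7) + b(-10, -5)), -69) - 7121) = 1/(2/(-7*(-7 - 7) + (6 - 10)) - 7121) = 1/(2/(-7*(-14) - 4) - 7121) = 1/(2/(98 - 4) - 7121) = 1/(2/94 - 7121) = 1/(2*(1/94) - 7121) = 1/(1/47 - 7121) = 1/(-334686/47) = -47/334686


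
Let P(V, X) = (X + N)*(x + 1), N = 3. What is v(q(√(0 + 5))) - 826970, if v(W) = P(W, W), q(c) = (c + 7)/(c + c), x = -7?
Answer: -826991 - 21*√5/5 ≈ -8.2700e+5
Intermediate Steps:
q(c) = (7 + c)/(2*c) (q(c) = (7 + c)/((2*c)) = (7 + c)*(1/(2*c)) = (7 + c)/(2*c))
P(V, X) = -18 - 6*X (P(V, X) = (X + 3)*(-7 + 1) = (3 + X)*(-6) = -18 - 6*X)
v(W) = -18 - 6*W
v(q(√(0 + 5))) - 826970 = (-18 - 3*(7 + √(0 + 5))/(√(0 + 5))) - 826970 = (-18 - 3*(7 + √5)/(√5)) - 826970 = (-18 - 3*√5/5*(7 + √5)) - 826970 = (-18 - 3*√5*(7 + √5)/5) - 826970 = -826988 - 3*√5*(7 + √5)/5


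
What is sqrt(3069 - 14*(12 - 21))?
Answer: 3*sqrt(355) ≈ 56.524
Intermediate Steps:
sqrt(3069 - 14*(12 - 21)) = sqrt(3069 - 14*(-9)) = sqrt(3069 + 126) = sqrt(3195) = 3*sqrt(355)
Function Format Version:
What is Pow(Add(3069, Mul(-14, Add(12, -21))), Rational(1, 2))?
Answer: Mul(3, Pow(355, Rational(1, 2))) ≈ 56.524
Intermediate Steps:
Pow(Add(3069, Mul(-14, Add(12, -21))), Rational(1, 2)) = Pow(Add(3069, Mul(-14, -9)), Rational(1, 2)) = Pow(Add(3069, 126), Rational(1, 2)) = Pow(3195, Rational(1, 2)) = Mul(3, Pow(355, Rational(1, 2)))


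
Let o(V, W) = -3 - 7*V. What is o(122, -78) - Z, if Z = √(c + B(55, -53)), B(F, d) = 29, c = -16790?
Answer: -857 - I*√16761 ≈ -857.0 - 129.46*I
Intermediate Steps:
Z = I*√16761 (Z = √(-16790 + 29) = √(-16761) = I*√16761 ≈ 129.46*I)
o(122, -78) - Z = (-3 - 7*122) - I*√16761 = (-3 - 854) - I*√16761 = -857 - I*√16761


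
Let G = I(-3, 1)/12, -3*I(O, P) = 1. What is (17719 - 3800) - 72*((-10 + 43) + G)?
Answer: 11545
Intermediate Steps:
I(O, P) = -⅓ (I(O, P) = -⅓*1 = -⅓)
G = -1/36 (G = -⅓/12 = -⅓*1/12 = -1/36 ≈ -0.027778)
(17719 - 3800) - 72*((-10 + 43) + G) = (17719 - 3800) - 72*((-10 + 43) - 1/36) = 13919 - 72*(33 - 1/36) = 13919 - 72*1187/36 = 13919 - 2374 = 11545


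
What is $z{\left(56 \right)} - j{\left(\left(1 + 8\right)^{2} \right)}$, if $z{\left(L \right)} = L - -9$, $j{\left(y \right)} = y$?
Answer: $-16$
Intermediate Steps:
$z{\left(L \right)} = 9 + L$ ($z{\left(L \right)} = L + 9 = 9 + L$)
$z{\left(56 \right)} - j{\left(\left(1 + 8\right)^{2} \right)} = \left(9 + 56\right) - \left(1 + 8\right)^{2} = 65 - 9^{2} = 65 - 81 = -16$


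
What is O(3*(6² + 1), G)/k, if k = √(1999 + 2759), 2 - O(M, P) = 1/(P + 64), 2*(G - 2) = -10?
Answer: 121*√4758/290238 ≈ 0.028757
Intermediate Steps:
G = -3 (G = 2 + (½)*(-10) = 2 - 5 = -3)
O(M, P) = 2 - 1/(64 + P) (O(M, P) = 2 - 1/(P + 64) = 2 - 1/(64 + P))
k = √4758 ≈ 68.978
O(3*(6² + 1), G)/k = ((127 + 2*(-3))/(64 - 3))/(√4758) = ((127 - 6)/61)*(√4758/4758) = ((1/61)*121)*(√4758/4758) = 121*(√4758/4758)/61 = 121*√4758/290238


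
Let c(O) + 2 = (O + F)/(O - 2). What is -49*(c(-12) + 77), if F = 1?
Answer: -7427/2 ≈ -3713.5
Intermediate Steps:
c(O) = -2 + (1 + O)/(-2 + O) (c(O) = -2 + (O + 1)/(O - 2) = -2 + (1 + O)/(-2 + O))
-49*(c(-12) + 77) = -49*((5 - 1*(-12))/(-2 - 12) + 77) = -49*((5 + 12)/(-14) + 77) = -49*(-1/14*17 + 77) = -49*(-17/14 + 77) = -49*1061/14 = -7427/2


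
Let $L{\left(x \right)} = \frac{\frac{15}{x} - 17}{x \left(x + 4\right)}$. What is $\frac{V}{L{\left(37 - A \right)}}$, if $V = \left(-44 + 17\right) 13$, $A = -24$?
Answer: $\frac{84894615}{1022} \approx 83067.0$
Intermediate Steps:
$L{\left(x \right)} = \frac{-17 + \frac{15}{x}}{x \left(4 + x\right)}$
$V = -351$ ($V = \left(-27\right) 13 = -351$)
$\frac{V}{L{\left(37 - A \right)}} = - \frac{351}{\frac{1}{\left(37 - -24\right)^{2}} \frac{1}{4 + \left(37 - -24\right)} \left(15 - 17 \left(37 - -24\right)\right)} = - \frac{351}{\frac{1}{\left(37 + 24\right)^{2}} \frac{1}{4 + \left(37 + 24\right)} \left(15 - 17 \left(37 + 24\right)\right)} = - \frac{351}{\frac{1}{3721} \frac{1}{4 + 61} \left(15 - 1037\right)} = - \frac{351}{\frac{1}{3721} \cdot \frac{1}{65} \left(15 - 1037\right)} = - \frac{351}{\frac{1}{3721} \cdot \frac{1}{65} \left(-1022\right)} = - \frac{351}{- \frac{1022}{241865}} = \left(-351\right) \left(- \frac{241865}{1022}\right) = \frac{84894615}{1022}$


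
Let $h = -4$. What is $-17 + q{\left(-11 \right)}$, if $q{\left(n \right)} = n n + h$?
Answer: $100$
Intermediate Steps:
$q{\left(n \right)} = -4 + n^{2}$ ($q{\left(n \right)} = n n - 4 = n^{2} - 4 = -4 + n^{2}$)
$-17 + q{\left(-11 \right)} = -17 - \left(4 - \left(-11\right)^{2}\right) = -17 + \left(-4 + 121\right) = -17 + 117 = 100$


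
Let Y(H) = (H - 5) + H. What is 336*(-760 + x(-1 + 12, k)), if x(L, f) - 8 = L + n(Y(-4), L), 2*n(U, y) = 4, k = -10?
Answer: -248304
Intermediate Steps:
Y(H) = -5 + 2*H (Y(H) = (-5 + H) + H = -5 + 2*H)
n(U, y) = 2 (n(U, y) = (1/2)*4 = 2)
x(L, f) = 10 + L (x(L, f) = 8 + (L + 2) = 8 + (2 + L) = 10 + L)
336*(-760 + x(-1 + 12, k)) = 336*(-760 + (10 + (-1 + 12))) = 336*(-760 + (10 + 11)) = 336*(-760 + 21) = 336*(-739) = -248304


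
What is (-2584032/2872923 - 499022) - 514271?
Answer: -970371783157/957641 ≈ -1.0133e+6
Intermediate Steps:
(-2584032/2872923 - 499022) - 514271 = (-2584032*1/2872923 - 499022) - 514271 = (-861344/957641 - 499022) - 514271 = -477884788446/957641 - 514271 = -970371783157/957641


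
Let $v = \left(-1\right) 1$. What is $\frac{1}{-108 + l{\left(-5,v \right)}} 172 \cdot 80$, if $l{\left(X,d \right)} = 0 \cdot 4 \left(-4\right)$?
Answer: $- \frac{3440}{27} \approx -127.41$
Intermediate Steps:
$v = -1$
$l{\left(X,d \right)} = 0$ ($l{\left(X,d \right)} = 0 \left(-4\right) = 0$)
$\frac{1}{-108 + l{\left(-5,v \right)}} 172 \cdot 80 = \frac{1}{-108 + 0} \cdot 172 \cdot 80 = \frac{1}{-108} \cdot 172 \cdot 80 = \left(- \frac{1}{108}\right) 172 \cdot 80 = \left(- \frac{43}{27}\right) 80 = - \frac{3440}{27}$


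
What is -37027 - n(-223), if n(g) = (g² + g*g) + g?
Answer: -136262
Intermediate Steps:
n(g) = g + 2*g² (n(g) = (g² + g²) + g = 2*g² + g = g + 2*g²)
-37027 - n(-223) = -37027 - (-223)*(1 + 2*(-223)) = -37027 - (-223)*(1 - 446) = -37027 - (-223)*(-445) = -37027 - 1*99235 = -37027 - 99235 = -136262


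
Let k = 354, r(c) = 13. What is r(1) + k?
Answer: 367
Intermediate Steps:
r(1) + k = 13 + 354 = 367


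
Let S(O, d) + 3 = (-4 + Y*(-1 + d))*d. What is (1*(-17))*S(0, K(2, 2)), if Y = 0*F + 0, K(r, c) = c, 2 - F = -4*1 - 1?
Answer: 187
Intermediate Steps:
F = 7 (F = 2 - (-4*1 - 1) = 2 - (-4 - 1) = 2 - 1*(-5) = 2 + 5 = 7)
Y = 0 (Y = 0*7 + 0 = 0 + 0 = 0)
S(O, d) = -3 - 4*d (S(O, d) = -3 + (-4 + 0*(-1 + d))*d = -3 + (-4 + 0)*d = -3 - 4*d)
(1*(-17))*S(0, K(2, 2)) = (1*(-17))*(-3 - 4*2) = -17*(-3 - 8) = -17*(-11) = 187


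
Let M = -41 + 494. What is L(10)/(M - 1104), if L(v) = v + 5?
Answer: -5/217 ≈ -0.023041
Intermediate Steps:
M = 453
L(v) = 5 + v
L(10)/(M - 1104) = (5 + 10)/(453 - 1104) = 15/(-651) = 15*(-1/651) = -5/217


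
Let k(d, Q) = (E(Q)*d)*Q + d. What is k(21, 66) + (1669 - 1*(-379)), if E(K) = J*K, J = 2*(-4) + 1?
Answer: -638263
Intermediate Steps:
J = -7 (J = -8 + 1 = -7)
E(K) = -7*K
k(d, Q) = d - 7*d*Q**2 (k(d, Q) = ((-7*Q)*d)*Q + d = (-7*Q*d)*Q + d = -7*d*Q**2 + d = d - 7*d*Q**2)
k(21, 66) + (1669 - 1*(-379)) = 21*(1 - 7*66**2) + (1669 - 1*(-379)) = 21*(1 - 7*4356) + (1669 + 379) = 21*(1 - 30492) + 2048 = 21*(-30491) + 2048 = -640311 + 2048 = -638263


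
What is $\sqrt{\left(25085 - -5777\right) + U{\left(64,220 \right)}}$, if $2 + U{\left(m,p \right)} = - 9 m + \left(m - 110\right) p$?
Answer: $142$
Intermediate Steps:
$U{\left(m,p \right)} = -2 - 9 m + p \left(-110 + m\right)$ ($U{\left(m,p \right)} = -2 - \left(9 m - \left(m - 110\right) p\right) = -2 - \left(9 m - \left(-110 + m\right) p\right) = -2 - \left(9 m - p \left(-110 + m\right)\right) = -2 - 9 m + p \left(-110 + m\right)$)
$\sqrt{\left(25085 - -5777\right) + U{\left(64,220 \right)}} = \sqrt{\left(25085 - -5777\right) - 10698} = \sqrt{\left(25085 + 5777\right) - 10698} = \sqrt{30862 - 10698} = \sqrt{20164} = 142$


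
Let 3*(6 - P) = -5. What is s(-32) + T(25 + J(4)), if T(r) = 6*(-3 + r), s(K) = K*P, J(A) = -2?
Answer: -376/3 ≈ -125.33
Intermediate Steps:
P = 23/3 (P = 6 - 1/3*(-5) = 6 + 5/3 = 23/3 ≈ 7.6667)
s(K) = 23*K/3 (s(K) = K*(23/3) = 23*K/3)
T(r) = -18 + 6*r
s(-32) + T(25 + J(4)) = (23/3)*(-32) + (-18 + 6*(25 - 2)) = -736/3 + (-18 + 6*23) = -736/3 + (-18 + 138) = -736/3 + 120 = -376/3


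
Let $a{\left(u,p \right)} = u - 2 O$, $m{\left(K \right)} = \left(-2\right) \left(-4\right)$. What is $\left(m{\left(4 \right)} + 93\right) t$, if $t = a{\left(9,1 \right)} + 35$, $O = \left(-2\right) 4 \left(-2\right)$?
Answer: $1212$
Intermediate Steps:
$O = 16$ ($O = \left(-8\right) \left(-2\right) = 16$)
$m{\left(K \right)} = 8$
$a{\left(u,p \right)} = -32 + u$ ($a{\left(u,p \right)} = u - 32 = -32 + u$)
$t = 12$ ($t = \left(-32 + 9\right) + 35 = -23 + 35 = 12$)
$\left(m{\left(4 \right)} + 93\right) t = \left(8 + 93\right) 12 = 101 \cdot 12 = 1212$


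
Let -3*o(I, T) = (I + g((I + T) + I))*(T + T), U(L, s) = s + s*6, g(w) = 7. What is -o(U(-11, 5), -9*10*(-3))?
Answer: 7560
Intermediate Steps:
U(L, s) = 7*s (U(L, s) = s + 6*s = 7*s)
o(I, T) = -2*T*(7 + I)/3 (o(I, T) = -(I + 7)*(T + T)/3 = -(7 + I)*2*T/3 = -2*T*(7 + I)/3)
-o(U(-11, 5), -9*10*(-3)) = -(-2)*-9*10*(-3)*(7 + 7*5)/3 = -(-2)*(-90*(-3))*(7 + 35)/3 = -(-2)*270*42/3 = -1*(-7560) = 7560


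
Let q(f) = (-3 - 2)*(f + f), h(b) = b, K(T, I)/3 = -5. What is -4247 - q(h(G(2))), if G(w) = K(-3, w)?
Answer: -4397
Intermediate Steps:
K(T, I) = -15 (K(T, I) = 3*(-5) = -15)
G(w) = -15
q(f) = -10*f
-4247 - q(h(G(2))) = -4247 - (-10)*(-15) = -4247 - 1*150 = -4247 - 150 = -4397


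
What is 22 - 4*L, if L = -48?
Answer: 214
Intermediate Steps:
22 - 4*L = 22 - 4*(-48) = 22 + 192 = 214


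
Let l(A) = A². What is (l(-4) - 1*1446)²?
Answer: 2044900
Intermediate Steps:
(l(-4) - 1*1446)² = ((-4)² - 1*1446)² = (16 - 1446)² = (-1430)² = 2044900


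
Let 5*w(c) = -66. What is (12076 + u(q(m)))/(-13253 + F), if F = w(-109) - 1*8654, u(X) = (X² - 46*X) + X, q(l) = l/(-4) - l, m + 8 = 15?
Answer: -1003705/1753616 ≈ -0.57236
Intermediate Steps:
m = 7 (m = -8 + 15 = 7)
q(l) = -5*l/4 (q(l) = l*(-¼) - l = -l/4 - l = -5*l/4)
w(c) = -66/5 (w(c) = (⅕)*(-66) = -66/5)
u(X) = X² - 45*X
F = -43336/5 (F = -66/5 - 1*8654 = -66/5 - 8654 = -43336/5 ≈ -8667.2)
(12076 + u(q(m)))/(-13253 + F) = (12076 + (-5/4*7)*(-45 - 5/4*7))/(-13253 - 43336/5) = (12076 - 35*(-45 - 35/4)/4)/(-109601/5) = (12076 - 35/4*(-215/4))*(-5/109601) = (12076 + 7525/16)*(-5/109601) = (200741/16)*(-5/109601) = -1003705/1753616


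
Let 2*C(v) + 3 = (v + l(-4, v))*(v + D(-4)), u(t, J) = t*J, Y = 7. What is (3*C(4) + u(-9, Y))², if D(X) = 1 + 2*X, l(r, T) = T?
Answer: 42849/4 ≈ 10712.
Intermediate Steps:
u(t, J) = J*t
C(v) = -3/2 + v*(-7 + v) (C(v) = -3/2 + ((v + v)*(v + (1 + 2*(-4))))/2 = -3/2 + ((2*v)*(v + (1 - 8)))/2 = -3/2 + ((2*v)*(v - 7))/2 = -3/2 + ((2*v)*(-7 + v))/2 = -3/2 + (2*v*(-7 + v))/2 = -3/2 + v*(-7 + v))
(3*C(4) + u(-9, Y))² = (3*(-3/2 + 4² - 7*4) + 7*(-9))² = (3*(-3/2 + 16 - 28) - 63)² = (3*(-27/2) - 63)² = (-81/2 - 63)² = (-207/2)² = 42849/4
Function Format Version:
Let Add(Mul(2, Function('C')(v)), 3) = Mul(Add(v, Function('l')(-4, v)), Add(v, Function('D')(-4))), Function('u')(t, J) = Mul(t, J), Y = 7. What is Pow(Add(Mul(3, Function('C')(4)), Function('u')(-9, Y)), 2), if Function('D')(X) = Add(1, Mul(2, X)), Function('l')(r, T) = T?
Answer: Rational(42849, 4) ≈ 10712.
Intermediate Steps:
Function('u')(t, J) = Mul(J, t)
Function('C')(v) = Add(Rational(-3, 2), Mul(v, Add(-7, v))) (Function('C')(v) = Add(Rational(-3, 2), Mul(Rational(1, 2), Mul(Add(v, v), Add(v, Add(1, Mul(2, -4)))))) = Add(Rational(-3, 2), Mul(Rational(1, 2), Mul(Mul(2, v), Add(v, Add(1, -8))))) = Add(Rational(-3, 2), Mul(Rational(1, 2), Mul(Mul(2, v), Add(v, -7)))) = Add(Rational(-3, 2), Mul(Rational(1, 2), Mul(Mul(2, v), Add(-7, v)))) = Add(Rational(-3, 2), Mul(Rational(1, 2), Mul(2, v, Add(-7, v)))) = Add(Rational(-3, 2), Mul(v, Add(-7, v))))
Pow(Add(Mul(3, Function('C')(4)), Function('u')(-9, Y)), 2) = Pow(Add(Mul(3, Add(Rational(-3, 2), Pow(4, 2), Mul(-7, 4))), Mul(7, -9)), 2) = Pow(Add(Mul(3, Add(Rational(-3, 2), 16, -28)), -63), 2) = Pow(Add(Mul(3, Rational(-27, 2)), -63), 2) = Pow(Add(Rational(-81, 2), -63), 2) = Pow(Rational(-207, 2), 2) = Rational(42849, 4)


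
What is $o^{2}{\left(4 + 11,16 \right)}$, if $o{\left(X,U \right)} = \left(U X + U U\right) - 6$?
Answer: $240100$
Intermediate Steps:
$o{\left(X,U \right)} = -6 + U^{2} + U X$ ($o{\left(X,U \right)} = \left(U X + U^{2}\right) - 6 = \left(U^{2} + U X\right) - 6 = -6 + U^{2} + U X$)
$o^{2}{\left(4 + 11,16 \right)} = \left(-6 + 16^{2} + 16 \left(4 + 11\right)\right)^{2} = \left(-6 + 256 + 16 \cdot 15\right)^{2} = \left(-6 + 256 + 240\right)^{2} = 490^{2} = 240100$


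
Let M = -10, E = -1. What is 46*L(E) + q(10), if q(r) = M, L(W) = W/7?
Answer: -116/7 ≈ -16.571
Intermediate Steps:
L(W) = W/7 (L(W) = W*(⅐) = W/7)
q(r) = -10
46*L(E) + q(10) = 46*((⅐)*(-1)) - 10 = 46*(-⅐) - 10 = -46/7 - 10 = -116/7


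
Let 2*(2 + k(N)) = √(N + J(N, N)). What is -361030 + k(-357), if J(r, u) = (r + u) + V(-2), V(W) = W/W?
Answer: -361032 + I*√1070/2 ≈ -3.6103e+5 + 16.355*I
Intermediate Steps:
V(W) = 1
J(r, u) = 1 + r + u (J(r, u) = (r + u) + 1 = 1 + r + u)
k(N) = -2 + √(1 + 3*N)/2 (k(N) = -2 + √(N + (1 + N + N))/2 = -2 + √(N + (1 + 2*N))/2 = -2 + √(1 + 3*N)/2)
-361030 + k(-357) = -361030 + (-2 + √(1 + 3*(-357))/2) = -361030 + (-2 + √(1 - 1071)/2) = -361030 + (-2 + √(-1070)/2) = -361030 + (-2 + (I*√1070)/2) = -361030 + (-2 + I*√1070/2) = -361032 + I*√1070/2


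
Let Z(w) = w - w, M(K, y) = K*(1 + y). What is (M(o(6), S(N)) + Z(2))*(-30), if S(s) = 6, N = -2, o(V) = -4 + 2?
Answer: 420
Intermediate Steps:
o(V) = -2
Z(w) = 0
(M(o(6), S(N)) + Z(2))*(-30) = (-2*(1 + 6) + 0)*(-30) = (-2*7 + 0)*(-30) = (-14 + 0)*(-30) = -14*(-30) = 420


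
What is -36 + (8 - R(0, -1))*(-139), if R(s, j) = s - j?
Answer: -1009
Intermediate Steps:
-36 + (8 - R(0, -1))*(-139) = -36 + (8 - (0 - 1*(-1)))*(-139) = -36 + (8 - (0 + 1))*(-139) = -36 + (8 - 1*1)*(-139) = -36 + (8 - 1)*(-139) = -36 + 7*(-139) = -36 - 973 = -1009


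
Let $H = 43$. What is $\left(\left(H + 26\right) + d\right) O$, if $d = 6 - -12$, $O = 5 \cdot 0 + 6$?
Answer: $522$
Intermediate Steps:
$O = 6$ ($O = 0 + 6 = 6$)
$d = 18$ ($d = 6 + 12 = 18$)
$\left(\left(H + 26\right) + d\right) O = \left(\left(43 + 26\right) + 18\right) 6 = \left(69 + 18\right) 6 = 87 \cdot 6 = 522$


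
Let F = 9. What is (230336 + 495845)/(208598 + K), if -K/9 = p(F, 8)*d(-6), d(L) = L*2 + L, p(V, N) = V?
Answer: 726181/210056 ≈ 3.4571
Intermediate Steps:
d(L) = 3*L (d(L) = 2*L + L = 3*L)
K = 1458 (K = -81*3*(-6) = -81*(-18) = -9*(-162) = 1458)
(230336 + 495845)/(208598 + K) = (230336 + 495845)/(208598 + 1458) = 726181/210056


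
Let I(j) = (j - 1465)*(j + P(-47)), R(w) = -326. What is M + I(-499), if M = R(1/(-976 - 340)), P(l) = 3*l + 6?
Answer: 1244850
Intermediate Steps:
P(l) = 6 + 3*l
I(j) = (-1465 + j)*(-135 + j) (I(j) = (j - 1465)*(j + (6 + 3*(-47))) = (-1465 + j)*(j + (6 - 141)) = (-1465 + j)*(j - 135) = (-1465 + j)*(-135 + j))
M = -326
M + I(-499) = -326 + (197775 + (-499)**2 - 1600*(-499)) = -326 + (197775 + 249001 + 798400) = -326 + 1245176 = 1244850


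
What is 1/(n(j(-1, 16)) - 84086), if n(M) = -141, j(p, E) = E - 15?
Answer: -1/84227 ≈ -1.1873e-5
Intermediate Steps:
j(p, E) = -15 + E
1/(n(j(-1, 16)) - 84086) = 1/(-141 - 84086) = 1/(-84227) = -1/84227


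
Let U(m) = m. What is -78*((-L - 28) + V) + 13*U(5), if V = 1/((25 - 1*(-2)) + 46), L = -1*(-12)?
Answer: 232427/73 ≈ 3183.9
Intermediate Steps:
L = 12
V = 1/73 (V = 1/((25 + 2) + 46) = 1/(27 + 46) = 1/73 ≈ 0.013699)
-78*((-L - 28) + V) + 13*U(5) = -78*((-1*12 - 28) + 1/73) + 13*5 = -78*((-12 - 28) + 1/73) + 65 = -78*(-40 + 1/73) + 65 = -78*(-2919/73) + 65 = 227682/73 + 65 = 232427/73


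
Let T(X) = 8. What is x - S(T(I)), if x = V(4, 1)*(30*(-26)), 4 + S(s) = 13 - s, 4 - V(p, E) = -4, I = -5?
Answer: -6241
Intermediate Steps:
V(p, E) = 8 (V(p, E) = 4 - 1*(-4) = 4 + 4 = 8)
S(s) = 9 - s (S(s) = -4 + (13 - s) = 9 - s)
x = -6240 (x = 8*(30*(-26)) = 8*(-780) = -6240)
x - S(T(I)) = -6240 - (9 - 1*8) = -6240 - (9 - 8) = -6240 - 1*1 = -6240 - 1 = -6241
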